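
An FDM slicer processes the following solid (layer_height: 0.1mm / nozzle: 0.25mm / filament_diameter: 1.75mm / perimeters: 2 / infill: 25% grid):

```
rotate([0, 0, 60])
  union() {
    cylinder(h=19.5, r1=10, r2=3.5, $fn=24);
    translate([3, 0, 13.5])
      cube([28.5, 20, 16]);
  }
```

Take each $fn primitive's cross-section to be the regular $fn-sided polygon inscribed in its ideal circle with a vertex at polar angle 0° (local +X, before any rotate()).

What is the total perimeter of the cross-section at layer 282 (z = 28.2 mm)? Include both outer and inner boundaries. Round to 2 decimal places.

97.00 mm

At z = 28.2 mm: the cone is absent (z outside [0, 19.5]); the cube at (3, 0) is present — its section is the full 28.5×20 rectangle (perimeter 97.00 mm); Combining (union): only the 28.5×20 cube at (3, 0) is present, so the union is just that shape — boundary = 97.00 mm; (whole slice rotated 60° about Z — lengths, areas and connectivity unchanged). Overall, the cross-section is a single solid region. Total boundary length (outer) = 97.00 mm.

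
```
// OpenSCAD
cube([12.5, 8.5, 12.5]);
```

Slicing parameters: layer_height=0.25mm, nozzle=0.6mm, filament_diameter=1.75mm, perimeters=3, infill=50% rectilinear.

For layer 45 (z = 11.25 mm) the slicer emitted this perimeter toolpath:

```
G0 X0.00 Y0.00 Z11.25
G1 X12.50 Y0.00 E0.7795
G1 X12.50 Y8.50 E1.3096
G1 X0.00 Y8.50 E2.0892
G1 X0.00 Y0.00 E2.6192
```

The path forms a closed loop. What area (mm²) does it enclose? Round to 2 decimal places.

106.25 mm²

Apply the shoelace formula to the sequence of (X, Y) vertices; enclosed area = 106.25 mm².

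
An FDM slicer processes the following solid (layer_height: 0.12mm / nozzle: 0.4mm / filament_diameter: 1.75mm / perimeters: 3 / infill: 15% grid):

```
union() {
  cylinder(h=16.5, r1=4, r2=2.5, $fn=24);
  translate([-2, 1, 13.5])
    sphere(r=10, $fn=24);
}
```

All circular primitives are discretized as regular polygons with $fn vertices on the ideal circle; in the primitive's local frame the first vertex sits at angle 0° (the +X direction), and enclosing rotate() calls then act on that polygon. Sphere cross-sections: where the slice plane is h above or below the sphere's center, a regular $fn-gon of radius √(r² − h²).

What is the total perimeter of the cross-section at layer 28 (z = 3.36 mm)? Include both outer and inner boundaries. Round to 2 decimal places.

23.15 mm

At z = 3.36 mm: the cone contributes a regular 24-gon of circumradius 3.695 (interpolated between r1=4 and r2=2.5 at t=0.204) (perimeter = 2·24·3.695·sin(180°/24) = 23.15 mm); the sphere at (-2, 1) does not reach this height (|z−center|=10.140 > r=10); Combining (union): only the cone is present, so the union is just that shape — boundary = 23.15 mm. Overall, the cross-section is a single solid region. Total boundary length (outer) = 23.15 mm.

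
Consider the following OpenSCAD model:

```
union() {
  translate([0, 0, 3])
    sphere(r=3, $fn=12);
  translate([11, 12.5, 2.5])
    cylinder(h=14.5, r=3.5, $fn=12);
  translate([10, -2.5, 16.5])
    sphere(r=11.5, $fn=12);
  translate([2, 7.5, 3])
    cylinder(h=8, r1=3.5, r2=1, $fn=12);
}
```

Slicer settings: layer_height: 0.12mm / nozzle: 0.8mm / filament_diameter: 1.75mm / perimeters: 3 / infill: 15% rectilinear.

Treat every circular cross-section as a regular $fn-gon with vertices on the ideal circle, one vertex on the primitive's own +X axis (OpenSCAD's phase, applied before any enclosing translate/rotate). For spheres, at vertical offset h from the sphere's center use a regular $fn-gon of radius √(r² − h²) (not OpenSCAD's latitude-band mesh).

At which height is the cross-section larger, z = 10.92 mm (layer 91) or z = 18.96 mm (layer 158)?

layer 158 (z = 18.96 mm)

Layer 91 (z = 10.92): the sphere is absent (|z−center|=7.920 > r=3); the r=3.5 cylinder at (11, 12.5) contributes a regular 12-gon of circumradius 3.5 (area = (12/2)·3.500²·sin(360°/12) = 36.75 mm²); the r=11.5 sphere at (10, -2.5) contributes a regular 12-gon of circumradius √(11.5²−5.58²) = 10.056 (area = (12/2)·10.056²·sin(360°/12) = 303.34 mm²); the cone at (2, 7.5) (r1=3.5→r2=1) has section circumradius 1.025 here — a regular 12-gon (area = (12/2)·1.025²·sin(360°/12) = 3.15 mm²); Merging all regions: the 3 present regions are separate (no shared area or edge), so areas and boundary lengths simply add and each stays a separate island — area = 343.24 mm². So its area = 343.24 mm². Layer 158 (z = 18.96): the sphere is absent (|z−center|=15.960 > r=3); the cylinder at (11, 12.5) is not intersected at this z (z outside [2.5, 17]); the r=11.5 sphere at (10, -2.5) slices to a regular 12-gon of circumradius 11.234 (√(r²−h²) with h=2.46 from center) (area = (12/2)·11.234²·sin(360°/12) = 378.60 mm²); the cone at (2, 7.5) does not reach this height (z outside [3, 11]); Merging all regions: only the r=11.5 sphere at (10, -2.5) is present, so the union is just that shape — area = 378.60 mm². So its area = 378.60 mm². Layer 158 is larger (378.60 vs 343.24 mm²).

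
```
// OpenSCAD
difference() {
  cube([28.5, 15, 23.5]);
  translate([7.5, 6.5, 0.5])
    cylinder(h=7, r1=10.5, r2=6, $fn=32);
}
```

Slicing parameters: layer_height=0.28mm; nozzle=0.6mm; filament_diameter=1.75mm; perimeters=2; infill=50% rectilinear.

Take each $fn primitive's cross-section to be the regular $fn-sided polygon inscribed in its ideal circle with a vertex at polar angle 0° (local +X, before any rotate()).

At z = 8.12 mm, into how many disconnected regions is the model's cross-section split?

At z = 8.12 mm: the 28.5×15 cube contributes its full rectangle; the cone at (7.5, 6.5) is not intersected at this z (z outside [0.5, 7.5]); Taking the first minus the rest: none of the subtracted shapes is present at this height, so the 28.5×15 cube is unchanged — 1 connected region. The result has 1 disconnected region.

1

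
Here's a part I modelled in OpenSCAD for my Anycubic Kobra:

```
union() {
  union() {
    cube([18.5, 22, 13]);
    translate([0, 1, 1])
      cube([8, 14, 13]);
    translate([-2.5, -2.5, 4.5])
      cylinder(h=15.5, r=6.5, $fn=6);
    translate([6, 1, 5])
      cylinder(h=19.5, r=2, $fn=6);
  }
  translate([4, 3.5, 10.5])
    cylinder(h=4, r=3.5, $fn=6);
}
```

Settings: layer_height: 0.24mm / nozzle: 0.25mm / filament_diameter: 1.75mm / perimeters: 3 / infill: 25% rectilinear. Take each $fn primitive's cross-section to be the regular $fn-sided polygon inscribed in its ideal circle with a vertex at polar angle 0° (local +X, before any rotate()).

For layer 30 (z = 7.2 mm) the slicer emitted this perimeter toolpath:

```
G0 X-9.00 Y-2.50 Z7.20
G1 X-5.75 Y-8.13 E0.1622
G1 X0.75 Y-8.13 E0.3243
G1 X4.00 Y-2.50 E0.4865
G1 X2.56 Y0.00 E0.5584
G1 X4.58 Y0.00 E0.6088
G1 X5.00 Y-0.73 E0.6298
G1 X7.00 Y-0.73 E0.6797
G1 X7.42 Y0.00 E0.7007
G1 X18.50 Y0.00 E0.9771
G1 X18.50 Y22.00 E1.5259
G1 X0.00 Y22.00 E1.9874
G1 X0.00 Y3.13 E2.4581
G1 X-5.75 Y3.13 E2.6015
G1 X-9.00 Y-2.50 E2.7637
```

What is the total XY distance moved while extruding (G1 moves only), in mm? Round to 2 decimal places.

Sum the Euclidean lengths of each G1 segment: total = 110.79 mm.

110.79 mm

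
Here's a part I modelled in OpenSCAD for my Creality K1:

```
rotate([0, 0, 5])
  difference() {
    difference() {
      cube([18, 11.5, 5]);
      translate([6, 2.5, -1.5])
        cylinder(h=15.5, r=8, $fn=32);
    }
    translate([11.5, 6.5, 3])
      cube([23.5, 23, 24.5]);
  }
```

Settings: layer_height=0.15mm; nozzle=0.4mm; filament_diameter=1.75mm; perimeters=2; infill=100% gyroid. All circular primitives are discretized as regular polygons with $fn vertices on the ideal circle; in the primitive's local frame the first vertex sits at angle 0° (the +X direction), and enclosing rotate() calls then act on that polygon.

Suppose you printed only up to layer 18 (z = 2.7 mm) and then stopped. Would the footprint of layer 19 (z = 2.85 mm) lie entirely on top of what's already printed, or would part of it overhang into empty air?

entirely on top

Compare the two slices. At z = 2.7: the cube (footprint 18×11.5) is included at this height (area 207.00 mm²); the cylinder at (6, 2.5): section is a regular 32-gon, circumradius r=8 (area = (32/2)·8.000²·sin(360°/32) = 199.77 mm²); After the difference (first − rest): starting from the 18×11.5 cube (207.00 mm²), the r=8 cylinder at (6, 2.5) partially overlaps it — only the 127.39 mm² overlap (of its 199.77 mm²) is removed, clipping the outline — area = 79.61 mm²; the cube at (11.5, 6.5) is absent (z outside [3, 27.5]); Subtracting the remaining from the first: none of the subtracted shapes is present at this height, so that combined region is unchanged — area = 79.61 mm²; (rotated 5° about Z; rotation is an isometry so areas/perimeters/island counts are preserved). At z = 2.85: the cube (footprint 18×11.5) is included at this height (area 207.00 mm²); the cylinder at (6, 2.5): section is a regular 32-gon, circumradius r=8 (area = (32/2)·8.000²·sin(360°/32) = 199.77 mm²); Taking the first minus the rest: starting from the 18×11.5 cube (207.00 mm²), the r=8 cylinder at (6, 2.5) partially overlaps it — only the 127.39 mm² overlap (of its 199.77 mm²) is removed, clipping the outline — area = 79.61 mm²; the cube at (11.5, 6.5) does not reach this height (z outside [3, 27.5]); After the difference (first − rest): none of the subtracted shapes is present at this height, so the result so far is unchanged — area = 79.61 mm²; (whole slice rotated 5° about Z — lengths, areas and connectivity unchanged). Checking containment: the cross-section at z = 2.85 is a subset of the cross-section at z = 2.7.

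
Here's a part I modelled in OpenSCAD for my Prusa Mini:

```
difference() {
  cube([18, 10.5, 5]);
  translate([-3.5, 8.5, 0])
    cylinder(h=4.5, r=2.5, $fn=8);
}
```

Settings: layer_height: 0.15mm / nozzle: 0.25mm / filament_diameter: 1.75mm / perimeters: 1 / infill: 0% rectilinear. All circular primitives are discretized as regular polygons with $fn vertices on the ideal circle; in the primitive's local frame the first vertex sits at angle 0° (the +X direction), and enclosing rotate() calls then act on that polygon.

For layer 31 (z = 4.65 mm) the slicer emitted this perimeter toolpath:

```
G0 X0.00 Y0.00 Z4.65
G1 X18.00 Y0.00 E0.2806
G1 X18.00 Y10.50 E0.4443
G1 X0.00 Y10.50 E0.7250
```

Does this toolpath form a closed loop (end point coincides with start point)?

no

Start point (G0): (0.00, 0.00). End point (last G1): the path does not return to the start — open.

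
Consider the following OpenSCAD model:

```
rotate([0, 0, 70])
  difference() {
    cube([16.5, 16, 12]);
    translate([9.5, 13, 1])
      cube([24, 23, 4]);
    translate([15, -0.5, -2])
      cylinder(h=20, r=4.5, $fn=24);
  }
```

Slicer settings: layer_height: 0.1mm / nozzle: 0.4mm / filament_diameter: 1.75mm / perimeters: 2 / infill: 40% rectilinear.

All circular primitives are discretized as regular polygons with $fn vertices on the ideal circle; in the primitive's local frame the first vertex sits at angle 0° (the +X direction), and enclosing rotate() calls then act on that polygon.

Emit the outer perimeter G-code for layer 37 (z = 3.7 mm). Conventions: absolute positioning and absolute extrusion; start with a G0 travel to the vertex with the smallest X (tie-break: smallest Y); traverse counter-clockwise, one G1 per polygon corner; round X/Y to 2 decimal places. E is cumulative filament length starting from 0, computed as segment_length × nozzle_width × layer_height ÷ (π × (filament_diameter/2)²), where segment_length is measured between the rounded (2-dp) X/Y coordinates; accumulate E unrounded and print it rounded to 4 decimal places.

At z = 3.7 mm: the 16.5×16 cube contributes its full rectangle; the 24×23 cube at (9.5, 13) contributes its full rectangle; the r=4.5 cylinder at (15, -0.5) gives a regular 24-gon of circumradius 4.5 (constant along its height); After the difference (first − rest): starting from the 16.5×16 cube, the 24×23 cube at (9.5, 13) partially overlaps it — only the 21.00 mm² overlap (of its 552.00 mm²) is removed, clipping the outline; the r=4.5 cylinder at (15, -0.5) partially overlaps it — only the 19.33 mm² overlap (of its 62.89 mm²) is removed, clipping the outline — 1 connected region; (whole slice rotated 70° about Z — lengths, areas and connectivity unchanged). The outline is a single polygon with 14 vertices. Extrusion per mm of travel: 0.4 × 0.1 / (π × 0.875²) = 0.016630. Accumulating E over each segment gives final E = 1.0551.

G0 X-15.04 Y5.47 Z3.70
G1 X0.00 Y0.00 E0.2661
G1 X3.61 Y9.93 E0.4419
G1 X3.02 Y10.24 E0.4529
G1 X2.15 Y11.03 E0.4725
G1 X1.52 Y12.02 E0.4920
G1 X1.17 Y13.14 E0.5115
G1 X1.12 Y14.32 E0.5312
G1 X1.37 Y15.46 E0.5506
G1 X1.91 Y16.51 E0.5702
G1 X2.16 Y16.77 E0.5762
G1 X-6.57 Y19.95 E0.7307
G1 X-8.97 Y13.37 E0.8472
G1 X-11.79 Y14.40 E0.8971
G1 X-15.04 Y5.47 E1.0551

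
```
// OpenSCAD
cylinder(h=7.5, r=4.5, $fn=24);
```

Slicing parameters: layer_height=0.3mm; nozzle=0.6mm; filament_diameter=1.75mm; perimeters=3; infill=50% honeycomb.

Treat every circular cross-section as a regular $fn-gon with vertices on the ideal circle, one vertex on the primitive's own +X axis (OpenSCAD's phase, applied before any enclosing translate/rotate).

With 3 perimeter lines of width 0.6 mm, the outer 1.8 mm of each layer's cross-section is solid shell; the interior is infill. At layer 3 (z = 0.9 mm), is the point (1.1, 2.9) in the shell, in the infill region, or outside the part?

shell

At z = 0.9 mm: the r=4.5 cylinder contributes a regular 24-gon of circumradius 4.5. Overall, the cross-section is a single solid region. The nearest boundary edge runs (2.25, 3.90)→(1.16, 4.35); distance from the point to it = 1.36 mm. The point is inside the cross-section, 1.36 mm from the nearest boundary — within the 1.8 mm shell band (3 × 0.6).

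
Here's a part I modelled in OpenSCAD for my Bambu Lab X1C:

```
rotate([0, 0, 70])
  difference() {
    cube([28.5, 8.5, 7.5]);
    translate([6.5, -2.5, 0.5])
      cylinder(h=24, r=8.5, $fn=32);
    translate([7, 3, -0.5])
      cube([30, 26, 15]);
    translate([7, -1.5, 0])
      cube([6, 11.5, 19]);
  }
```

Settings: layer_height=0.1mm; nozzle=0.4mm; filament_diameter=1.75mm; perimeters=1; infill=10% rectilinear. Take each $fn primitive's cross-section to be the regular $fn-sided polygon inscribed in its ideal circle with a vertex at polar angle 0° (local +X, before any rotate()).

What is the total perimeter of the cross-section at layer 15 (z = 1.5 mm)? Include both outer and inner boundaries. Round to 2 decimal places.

At z = 1.5 mm: the cube (footprint 28.5×8.5) is included at this height (perimeter 74.00 mm); the r=8.5 cylinder at (6.5, -2.5) gives a regular 32-gon of circumradius 8.5 (constant along its height) (perimeter = 2·32·8.500·sin(180°/32) = 53.32 mm); the 30×26 cube at (7, 3) contributes its full rectangle (perimeter 112.00 mm); the cube at (7, -1.5) (footprint 6×11.5) is included at this height (perimeter 35.00 mm); Taking the first minus the rest: starting from the 28.5×8.5 cube, the r=8.5 cylinder at (6.5, -2.5) partially overlaps it — only the 68.31 mm² overlap (of its 225.52 mm²) is removed, clipping the outline; the 30×26 cube at (7, 3) partially overlaps it — only the 106.43 mm² overlap (of its 780.00 mm²) is removed, clipping the outline; the 6×11.5 cube at (7, -1.5) partially overlaps it — only the 0.00 mm² overlap (of its 69.00 mm²) is removed, clipping the outline — boundary = 58.93 mm; (rotated 70° about Z; rotation is an isometry so areas/perimeters/island counts are preserved). Overall, the cross-section has 2 separate islands. Total boundary length (outer) = 58.93 mm.

58.93 mm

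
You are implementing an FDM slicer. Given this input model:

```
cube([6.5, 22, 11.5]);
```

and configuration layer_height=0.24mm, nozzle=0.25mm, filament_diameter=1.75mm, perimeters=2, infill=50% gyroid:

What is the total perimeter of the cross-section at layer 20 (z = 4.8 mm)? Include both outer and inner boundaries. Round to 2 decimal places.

At z = 4.8 mm: the cube is present — its section is the full 6.5×22 rectangle (perimeter 57.00 mm). Overall, the cross-section is a single solid region. Total boundary length (outer) = 57.00 mm.

57.00 mm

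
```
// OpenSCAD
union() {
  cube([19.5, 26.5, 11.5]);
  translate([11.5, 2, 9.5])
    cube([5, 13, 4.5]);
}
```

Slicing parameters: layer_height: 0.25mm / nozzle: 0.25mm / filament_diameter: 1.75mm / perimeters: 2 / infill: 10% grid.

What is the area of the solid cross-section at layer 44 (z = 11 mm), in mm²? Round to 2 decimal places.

At z = 11 mm: the cube (footprint 19.5×26.5) is included at this height (area 516.75 mm²); the cube at (11.5, 2) (footprint 5×13) is included at this height (area 65.00 mm²); Merging all regions: the 5×13 cube at (11.5, 2) lies entirely inside the 19.5×26.5 cube, so the union is just the 19.5×26.5 cube — area = 516.75 mm². Overall, the cross-section is a single solid region. Net area = 516.75 mm².

516.75 mm²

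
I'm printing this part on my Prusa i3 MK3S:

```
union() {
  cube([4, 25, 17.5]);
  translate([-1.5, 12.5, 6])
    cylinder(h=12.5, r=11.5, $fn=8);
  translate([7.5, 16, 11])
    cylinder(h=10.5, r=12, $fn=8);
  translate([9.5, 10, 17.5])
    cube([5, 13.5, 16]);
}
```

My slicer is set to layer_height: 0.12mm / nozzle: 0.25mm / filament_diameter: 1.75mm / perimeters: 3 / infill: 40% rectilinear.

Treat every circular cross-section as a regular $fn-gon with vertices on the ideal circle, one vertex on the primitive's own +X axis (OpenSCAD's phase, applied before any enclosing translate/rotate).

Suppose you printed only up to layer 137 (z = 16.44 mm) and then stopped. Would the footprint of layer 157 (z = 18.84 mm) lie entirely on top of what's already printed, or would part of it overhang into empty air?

Compare the two slices. At z = 16.44: the cube is present — its section is the full 4×25 rectangle (area 100.00 mm²); the cylinder at (-1.5, 12.5): section is a regular 8-gon, circumradius r=11.5 (area = (8/2)·11.500²·sin(360°/8) = 374.06 mm²); the r=12 cylinder at (7.5, 16) contributes a regular 8-gon of circumradius 12 (area = (8/2)·12.000²·sin(360°/8) = 407.29 mm²); the cube at (9.5, 10) is absent (z outside [17.5, 33.5]); Combining (union): the regions partially overlap — summed areas 881.35 mm² minus the doubly-counted overlap 271.26 mm² gives 610.09 mm² — area = 610.09 mm². At z = 18.84: the cube is absent (z outside [0, 17.5]); the cylinder at (-1.5, 12.5) is not intersected at this z (z outside [6, 18.5]); the r=12 cylinder at (7.5, 16) contributes a regular 8-gon of circumradius 12 (area = (8/2)·12.000²·sin(360°/8) = 407.29 mm²); the cube at (9.5, 10) (footprint 5×13.5) is included at this height (area 67.50 mm²); Taking the union: the 5×13.5 cube at (9.5, 10) lies entirely inside the r=12 cylinder at (7.5, 16), so the union is just the r=12 cylinder at (7.5, 16) — area = 407.29 mm². Checking containment: the cross-section at z = 18.84 is a subset of the cross-section at z = 16.44.

entirely on top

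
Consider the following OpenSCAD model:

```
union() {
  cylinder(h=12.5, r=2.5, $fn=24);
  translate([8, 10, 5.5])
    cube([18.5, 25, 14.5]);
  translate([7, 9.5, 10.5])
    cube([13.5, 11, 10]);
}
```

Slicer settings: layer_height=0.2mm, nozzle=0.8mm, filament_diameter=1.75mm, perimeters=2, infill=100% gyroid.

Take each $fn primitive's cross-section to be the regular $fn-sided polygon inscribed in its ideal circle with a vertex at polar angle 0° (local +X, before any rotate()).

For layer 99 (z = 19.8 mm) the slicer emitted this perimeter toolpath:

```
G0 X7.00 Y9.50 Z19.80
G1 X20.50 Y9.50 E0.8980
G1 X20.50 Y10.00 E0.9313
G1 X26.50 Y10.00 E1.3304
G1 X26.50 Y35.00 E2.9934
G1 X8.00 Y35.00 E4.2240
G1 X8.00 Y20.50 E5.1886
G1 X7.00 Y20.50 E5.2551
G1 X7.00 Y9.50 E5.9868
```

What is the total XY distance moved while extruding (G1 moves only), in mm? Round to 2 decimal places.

90.00 mm

Sum the Euclidean lengths of each G1 segment: total = 90.00 mm.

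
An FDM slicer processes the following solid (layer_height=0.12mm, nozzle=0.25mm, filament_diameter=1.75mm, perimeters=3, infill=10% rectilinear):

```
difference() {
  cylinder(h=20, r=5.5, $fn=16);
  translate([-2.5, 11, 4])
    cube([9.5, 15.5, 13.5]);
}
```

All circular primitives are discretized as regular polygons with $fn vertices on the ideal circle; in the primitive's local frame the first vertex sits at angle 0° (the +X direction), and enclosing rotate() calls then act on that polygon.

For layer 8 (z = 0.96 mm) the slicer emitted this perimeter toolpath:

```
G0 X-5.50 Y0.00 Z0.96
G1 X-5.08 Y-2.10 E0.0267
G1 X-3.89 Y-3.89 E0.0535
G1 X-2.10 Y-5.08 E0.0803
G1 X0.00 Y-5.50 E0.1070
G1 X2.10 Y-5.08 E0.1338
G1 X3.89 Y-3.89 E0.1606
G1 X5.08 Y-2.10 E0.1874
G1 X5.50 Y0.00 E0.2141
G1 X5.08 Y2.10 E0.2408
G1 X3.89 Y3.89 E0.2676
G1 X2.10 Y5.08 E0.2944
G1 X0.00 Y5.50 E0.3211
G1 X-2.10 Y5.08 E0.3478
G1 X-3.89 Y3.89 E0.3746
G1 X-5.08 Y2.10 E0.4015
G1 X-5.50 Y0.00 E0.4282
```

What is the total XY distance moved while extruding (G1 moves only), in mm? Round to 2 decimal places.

34.33 mm

Sum the Euclidean lengths of each G1 segment: total = 34.33 mm.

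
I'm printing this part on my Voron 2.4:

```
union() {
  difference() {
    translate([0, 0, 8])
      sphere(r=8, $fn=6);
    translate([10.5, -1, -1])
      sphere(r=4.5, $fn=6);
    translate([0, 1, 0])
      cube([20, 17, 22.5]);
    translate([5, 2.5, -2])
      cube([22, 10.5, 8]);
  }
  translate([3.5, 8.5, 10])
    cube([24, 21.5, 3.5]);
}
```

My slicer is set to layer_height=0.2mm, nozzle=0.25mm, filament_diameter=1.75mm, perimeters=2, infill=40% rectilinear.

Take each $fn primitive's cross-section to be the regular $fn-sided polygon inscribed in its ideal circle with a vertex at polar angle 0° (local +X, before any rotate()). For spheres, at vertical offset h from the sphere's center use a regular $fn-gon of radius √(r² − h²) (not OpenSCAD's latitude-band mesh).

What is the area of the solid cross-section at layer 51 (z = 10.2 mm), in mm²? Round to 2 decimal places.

At z = 10.2 mm: the r=8 sphere slices to a regular 6-gon of circumradius 7.692 (√(r²−h²) with h=2.2 from center) (area = (6/2)·7.692²·sin(360°/6) = 153.70 mm²); the sphere at (10.5, -1) is not intersected at this z (|z−center|=11.200 > r=4.5); the cube at (0, 1) (footprint 20×17) is included at this height (area 340.00 mm²); the cube at (5, 2.5) is not intersected at this z (z outside [-2, 6]); Subtracting the remaining from the first: starting from the r=8 sphere (153.70 mm²), the 20×17 cube at (0, 1) partially overlaps it — only the 31.02 mm² overlap (of its 340.00 mm²) is removed, clipping the outline — area = 122.68 mm²; the cube at (3.5, 8.5) (footprint 24×21.5) is included at this height (area 516.00 mm²); Combining (union): the 2 present regions are separate (no shared area or edge), so areas and boundary lengths simply add and each stays a separate island — area = 638.68 mm². Overall, the cross-section has 2 separate islands. Net area = 638.68 mm².

638.68 mm²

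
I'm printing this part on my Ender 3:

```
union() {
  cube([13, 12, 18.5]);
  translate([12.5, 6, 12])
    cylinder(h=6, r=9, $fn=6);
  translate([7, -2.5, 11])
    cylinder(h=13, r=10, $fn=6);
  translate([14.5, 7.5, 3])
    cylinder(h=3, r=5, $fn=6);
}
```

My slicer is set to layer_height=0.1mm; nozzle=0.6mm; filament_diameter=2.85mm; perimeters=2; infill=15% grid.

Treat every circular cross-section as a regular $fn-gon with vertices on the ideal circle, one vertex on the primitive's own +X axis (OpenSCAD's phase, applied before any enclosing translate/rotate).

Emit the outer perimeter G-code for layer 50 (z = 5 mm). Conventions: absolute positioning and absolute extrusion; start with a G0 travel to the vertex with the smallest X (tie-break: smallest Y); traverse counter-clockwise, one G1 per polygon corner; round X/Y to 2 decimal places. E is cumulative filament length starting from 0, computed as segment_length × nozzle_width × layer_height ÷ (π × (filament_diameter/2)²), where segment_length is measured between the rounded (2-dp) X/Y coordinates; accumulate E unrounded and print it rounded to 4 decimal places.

G0 X0.00 Y0.00 Z5.00
G1 X13.00 Y0.00 E0.1223
G1 X13.00 Y3.17 E0.1521
G1 X17.00 Y3.17 E0.1897
G1 X19.50 Y7.50 E0.2367
G1 X17.00 Y11.83 E0.2838
G1 X13.00 Y11.83 E0.3214
G1 X13.00 Y12.00 E0.3230
G1 X0.00 Y12.00 E0.4452
G1 X0.00 Y0.00 E0.5581

At z = 5 mm: the cube (footprint 13×12) is included at this height; the cylinder at (12.5, 6) is not intersected at this z (z outside [12, 18]); the cylinder at (7, -2.5) is not intersected at this z (z outside [11, 24]); the r=5 cylinder at (14.5, 7.5) gives a regular 6-gon of circumradius 5 (constant along its height); Taking the union: the regions partially overlap (shared area 19.49 mm²), so overlapping operands fuse into one piece — 1 connected region. The outline is a single polygon with 9 vertices. Extrusion per mm of travel: 0.6 × 0.1 / (π × 1.425²) = 0.009405. Accumulating E over each segment gives final E = 0.5581.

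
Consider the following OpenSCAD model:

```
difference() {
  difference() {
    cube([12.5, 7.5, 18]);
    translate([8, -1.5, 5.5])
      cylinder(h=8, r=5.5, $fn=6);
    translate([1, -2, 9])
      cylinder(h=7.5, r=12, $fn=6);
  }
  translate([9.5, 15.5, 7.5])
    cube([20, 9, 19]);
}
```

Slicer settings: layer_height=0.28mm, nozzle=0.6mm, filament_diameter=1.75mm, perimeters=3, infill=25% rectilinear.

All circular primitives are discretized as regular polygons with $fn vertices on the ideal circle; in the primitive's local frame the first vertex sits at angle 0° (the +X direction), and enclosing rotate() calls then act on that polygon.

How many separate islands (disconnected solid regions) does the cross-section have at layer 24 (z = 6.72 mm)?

1

At z = 6.72 mm: the 12.5×7.5 cube contributes its full rectangle; the r=5.5 cylinder at (8, -1.5) contributes a regular 6-gon of circumradius 5.5; the cylinder at (1, -2) is not intersected at this z (z outside [9, 16.5]); Taking the first minus the rest: starting from the 12.5×7.5 cube, the r=5.5 cylinder at (8, -1.5) partially overlaps it — only the 24.08 mm² overlap (of its 78.59 mm²) is removed, clipping the outline — 1 connected region; the cube at (9.5, 15.5) is not intersected at this z (z outside [7.5, 26.5]); After the difference (first − rest): none of the subtracted shapes is present at this height, so that combined region is unchanged — 1 connected region. Overall, the cross-section is a single solid region. Island count = 1.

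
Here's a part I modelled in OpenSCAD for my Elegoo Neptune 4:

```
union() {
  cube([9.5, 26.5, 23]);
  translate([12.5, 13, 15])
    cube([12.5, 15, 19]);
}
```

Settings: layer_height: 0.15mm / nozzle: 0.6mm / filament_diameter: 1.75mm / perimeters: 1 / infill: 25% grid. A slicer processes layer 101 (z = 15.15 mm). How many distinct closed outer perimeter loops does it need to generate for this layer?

At z = 15.15 mm: the cube is present — its section is the full 9.5×26.5 rectangle; the cube at (12.5, 13) is present — its section is the full 12.5×15 rectangle; Combining (union): the 2 present regions are separate (no shared area or edge), so areas and boundary lengths simply add and each stays a separate island — 2 connected regions. The result has 2 disconnected regions.

2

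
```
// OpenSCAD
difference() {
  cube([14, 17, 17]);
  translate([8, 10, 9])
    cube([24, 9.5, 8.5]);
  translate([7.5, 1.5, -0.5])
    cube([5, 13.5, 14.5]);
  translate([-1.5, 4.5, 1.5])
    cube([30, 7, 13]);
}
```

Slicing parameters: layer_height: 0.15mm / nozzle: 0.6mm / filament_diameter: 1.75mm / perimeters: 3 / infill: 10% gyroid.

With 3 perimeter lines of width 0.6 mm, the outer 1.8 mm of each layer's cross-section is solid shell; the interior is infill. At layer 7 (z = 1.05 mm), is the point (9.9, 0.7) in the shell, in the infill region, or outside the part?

shell

At z = 1.05 mm: the 14×17 cube contributes its full rectangle; the cube at (8, 10) does not reach this height (z outside [9, 17.5]); the cube at (7.5, 1.5) is present — its section is the full 5×13.5 rectangle; the cube at (-1.5, 4.5) is not intersected at this z (z outside [1.5, 14.5]); Taking the first minus the rest: starting from the 14×17 cube, the 5×13.5 cube at (7.5, 1.5) lies wholly inside it (removes its full 67.50 mm² and its 37.00 mm outline becomes a hole wall) — 1 connected region with 1 hole. Overall, the cross-section is one region with 1 hole. The nearest boundary edge runs (14.00, 0.00)→(0.00, 0.00); distance from the point to it = 0.70 mm. The point is inside the cross-section, 0.70 mm from the nearest boundary — within the 1.8 mm shell band (3 × 0.6).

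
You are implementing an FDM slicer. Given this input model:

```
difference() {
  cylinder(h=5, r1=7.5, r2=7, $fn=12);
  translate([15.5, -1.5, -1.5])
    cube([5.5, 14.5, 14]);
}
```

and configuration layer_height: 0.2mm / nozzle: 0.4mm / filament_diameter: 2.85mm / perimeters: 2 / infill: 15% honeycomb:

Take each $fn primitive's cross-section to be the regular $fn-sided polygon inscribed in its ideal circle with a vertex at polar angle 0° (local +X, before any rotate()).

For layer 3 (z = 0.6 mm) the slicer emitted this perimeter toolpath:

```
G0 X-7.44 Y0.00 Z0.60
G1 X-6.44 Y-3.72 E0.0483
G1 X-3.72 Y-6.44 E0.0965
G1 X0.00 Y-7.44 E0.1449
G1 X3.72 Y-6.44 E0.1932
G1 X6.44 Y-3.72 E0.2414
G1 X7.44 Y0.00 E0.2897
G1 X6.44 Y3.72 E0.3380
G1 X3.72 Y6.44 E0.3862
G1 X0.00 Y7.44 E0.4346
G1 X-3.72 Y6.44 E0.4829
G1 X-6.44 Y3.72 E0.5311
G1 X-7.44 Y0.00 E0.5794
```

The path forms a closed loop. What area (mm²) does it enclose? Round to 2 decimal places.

Apply the shoelace formula to the sequence of (X, Y) vertices; enclosed area = 165.98 mm².

165.98 mm²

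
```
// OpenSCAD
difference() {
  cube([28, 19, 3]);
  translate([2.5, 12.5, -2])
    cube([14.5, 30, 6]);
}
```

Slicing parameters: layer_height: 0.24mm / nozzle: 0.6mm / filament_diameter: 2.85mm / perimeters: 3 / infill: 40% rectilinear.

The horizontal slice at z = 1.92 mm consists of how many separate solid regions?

At z = 1.92 mm: the 28×19 cube contributes its full rectangle; the cube at (2.5, 12.5) is present — its section is the full 14.5×30 rectangle; Taking the first minus the rest: starting from the 28×19 cube, the 14.5×30 cube at (2.5, 12.5) partially overlaps it — only the 94.25 mm² overlap (of its 435.00 mm²) is removed, clipping the outline — 1 connected region. The result has 1 disconnected region.

1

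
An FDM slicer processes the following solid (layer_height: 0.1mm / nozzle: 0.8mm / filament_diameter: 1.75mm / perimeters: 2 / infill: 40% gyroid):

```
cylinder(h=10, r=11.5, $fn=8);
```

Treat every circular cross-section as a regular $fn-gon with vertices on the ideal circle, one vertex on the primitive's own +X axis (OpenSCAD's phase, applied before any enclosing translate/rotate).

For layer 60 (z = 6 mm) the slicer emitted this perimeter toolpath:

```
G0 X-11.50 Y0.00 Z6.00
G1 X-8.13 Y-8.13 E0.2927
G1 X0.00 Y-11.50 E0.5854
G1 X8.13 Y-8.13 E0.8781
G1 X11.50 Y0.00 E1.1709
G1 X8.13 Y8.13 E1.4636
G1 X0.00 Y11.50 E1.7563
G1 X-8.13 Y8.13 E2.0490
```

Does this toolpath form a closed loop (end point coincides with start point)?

no

Start point (G0): (-11.50, 0.00). End point (last G1): the path does not return to the start — open.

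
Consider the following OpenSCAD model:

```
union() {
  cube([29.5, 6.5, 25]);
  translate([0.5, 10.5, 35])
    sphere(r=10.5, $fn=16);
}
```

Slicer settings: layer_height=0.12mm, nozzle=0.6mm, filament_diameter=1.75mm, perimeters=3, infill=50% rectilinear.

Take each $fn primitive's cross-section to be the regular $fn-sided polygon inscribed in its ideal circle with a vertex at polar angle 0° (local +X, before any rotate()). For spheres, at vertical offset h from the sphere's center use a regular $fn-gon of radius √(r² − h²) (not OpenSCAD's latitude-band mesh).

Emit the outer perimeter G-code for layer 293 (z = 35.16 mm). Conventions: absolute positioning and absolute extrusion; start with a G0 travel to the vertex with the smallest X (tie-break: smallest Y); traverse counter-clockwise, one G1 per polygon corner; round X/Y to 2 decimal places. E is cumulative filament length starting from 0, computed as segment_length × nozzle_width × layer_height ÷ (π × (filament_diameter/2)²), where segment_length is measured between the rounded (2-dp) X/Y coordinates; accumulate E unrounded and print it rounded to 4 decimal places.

G0 X-10.00 Y10.50 Z35.16
G1 X-9.20 Y6.48 E0.1227
G1 X-6.92 Y3.08 E0.2452
G1 X-3.52 Y0.80 E0.3678
G1 X0.50 Y0.00 E0.4905
G1 X4.52 Y0.80 E0.6132
G1 X7.92 Y3.08 E0.7357
G1 X10.20 Y6.48 E0.8583
G1 X11.00 Y10.50 E0.9809
G1 X10.20 Y14.52 E1.1036
G1 X7.92 Y17.92 E1.2262
G1 X4.52 Y20.20 E1.3487
G1 X0.50 Y21.00 E1.4714
G1 X-3.52 Y20.20 E1.5941
G1 X-6.92 Y17.92 E1.7167
G1 X-9.20 Y14.52 E1.8392
G1 X-10.00 Y10.50 E1.9619

At z = 35.16 mm: the cube is absent (z outside [0, 25]); the sphere at (0.5, 10.5): section is a regular 16-gon, circumradius = √(r²−h²) = √(10.5²−0.16²) = 10.499; Taking the union: only the r=10.5 sphere at (0.5, 10.5) is present, so the union is just that shape — 1 connected region. The outline is a single polygon with 16 vertices. Extrusion per mm of travel: 0.6 × 0.12 / (π × 0.875²) = 0.029934. Accumulating E over each segment gives final E = 1.9619.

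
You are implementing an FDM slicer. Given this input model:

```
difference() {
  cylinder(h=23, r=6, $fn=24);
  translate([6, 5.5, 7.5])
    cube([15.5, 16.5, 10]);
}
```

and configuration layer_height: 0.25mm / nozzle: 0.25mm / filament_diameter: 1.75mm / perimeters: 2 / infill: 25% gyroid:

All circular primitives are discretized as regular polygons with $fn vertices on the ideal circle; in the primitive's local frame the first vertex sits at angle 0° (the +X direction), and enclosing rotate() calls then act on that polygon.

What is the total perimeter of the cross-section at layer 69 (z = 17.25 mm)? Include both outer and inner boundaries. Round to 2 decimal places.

At z = 17.25 mm: the r=6 cylinder contributes a regular 24-gon of circumradius 6 (perimeter = 2·24·6.000·sin(180°/24) = 37.59 mm); the 15.5×16.5 cube at (6, 5.5) contributes its full rectangle (perimeter 64.00 mm); Subtracting the remaining from the first: starting from the r=6 cylinder, the 15.5×16.5 cube at (6, 5.5) misses the remaining region (no effect) — boundary = 37.59 mm. Overall, the cross-section is a single solid region. Total boundary length (outer) = 37.59 mm.

37.59 mm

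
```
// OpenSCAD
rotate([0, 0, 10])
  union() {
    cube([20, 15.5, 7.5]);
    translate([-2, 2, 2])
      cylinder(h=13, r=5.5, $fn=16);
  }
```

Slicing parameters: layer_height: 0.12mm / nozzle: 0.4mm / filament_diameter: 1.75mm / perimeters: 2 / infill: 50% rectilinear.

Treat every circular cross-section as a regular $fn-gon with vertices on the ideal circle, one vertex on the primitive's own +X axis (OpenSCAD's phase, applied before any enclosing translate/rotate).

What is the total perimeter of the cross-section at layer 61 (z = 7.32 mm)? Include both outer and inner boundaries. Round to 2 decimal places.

86.55 mm

At z = 7.32 mm: the cube (footprint 20×15.5) is included at this height (perimeter 71.00 mm); the r=5.5 cylinder at (-2, 2) contributes a regular 16-gon of circumradius 5.5 (perimeter = 2·16·5.500·sin(180°/16) = 34.34 mm); Combining (union): the regions partially overlap (shared area 19.15 mm²), so the edge portions inside another operand are dropped and the merged outline is re-measured after clipping — boundary = 86.55 mm; (rotated 10° about Z; rotation is an isometry so areas/perimeters/island counts are preserved). Overall, the cross-section is a single solid region. Total boundary length (outer) = 86.55 mm.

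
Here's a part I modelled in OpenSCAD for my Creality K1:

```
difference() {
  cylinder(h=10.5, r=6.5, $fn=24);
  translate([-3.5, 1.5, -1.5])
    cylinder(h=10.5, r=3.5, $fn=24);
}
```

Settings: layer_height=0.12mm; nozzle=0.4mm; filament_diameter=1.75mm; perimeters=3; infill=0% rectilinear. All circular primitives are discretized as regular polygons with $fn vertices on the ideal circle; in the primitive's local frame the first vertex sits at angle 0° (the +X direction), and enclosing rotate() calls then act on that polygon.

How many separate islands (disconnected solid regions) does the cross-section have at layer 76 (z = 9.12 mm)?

1

At z = 9.12 mm: the cylinder: section is a regular 24-gon, circumradius r=6.5; the cylinder at (-3.5, 1.5) does not reach this height (z outside [-1.5, 9]); After the difference (first − rest): none of the subtracted shapes is present at this height, so the r=6.5 cylinder is unchanged — 1 connected region. Overall, the cross-section is a single solid region. Island count = 1.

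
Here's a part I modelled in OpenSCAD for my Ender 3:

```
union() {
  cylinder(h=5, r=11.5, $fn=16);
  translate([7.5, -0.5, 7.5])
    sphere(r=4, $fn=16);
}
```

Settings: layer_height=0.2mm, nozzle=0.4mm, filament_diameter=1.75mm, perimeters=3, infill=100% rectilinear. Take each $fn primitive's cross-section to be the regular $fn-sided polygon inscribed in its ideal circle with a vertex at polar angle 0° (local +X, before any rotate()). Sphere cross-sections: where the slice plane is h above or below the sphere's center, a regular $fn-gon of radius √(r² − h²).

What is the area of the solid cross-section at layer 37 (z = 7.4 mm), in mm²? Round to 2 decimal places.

At z = 7.4 mm: the cylinder does not reach this height (z outside [0, 5]); the r=4 sphere at (7.5, -0.5) slices to a regular 16-gon of circumradius 3.999 (√(r²−h²) with h=0.1 from center) (area = (16/2)·3.999²·sin(360°/16) = 48.95 mm²); Combining (union): only the r=4 sphere at (7.5, -0.5) is present, so the union is just that shape — area = 48.95 mm². Overall, the cross-section is a single solid region. Net area = 48.95 mm².

48.95 mm²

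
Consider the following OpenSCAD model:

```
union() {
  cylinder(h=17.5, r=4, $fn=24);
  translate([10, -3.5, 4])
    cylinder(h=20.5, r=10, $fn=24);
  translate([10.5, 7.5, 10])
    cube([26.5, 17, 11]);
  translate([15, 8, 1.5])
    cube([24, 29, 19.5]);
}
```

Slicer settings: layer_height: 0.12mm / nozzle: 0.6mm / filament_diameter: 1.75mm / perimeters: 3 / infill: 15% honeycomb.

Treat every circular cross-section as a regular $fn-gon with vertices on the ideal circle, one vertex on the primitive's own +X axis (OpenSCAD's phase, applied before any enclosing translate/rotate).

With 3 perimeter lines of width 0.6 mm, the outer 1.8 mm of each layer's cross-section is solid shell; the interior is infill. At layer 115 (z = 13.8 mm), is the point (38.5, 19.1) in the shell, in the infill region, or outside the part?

shell

At z = 13.8 mm: the r=4 cylinder gives a regular 24-gon of circumradius 4 (constant along its height); the r=10 cylinder at (10, -3.5) contributes a regular 24-gon of circumradius 10; the 26.5×17 cube at (10.5, 7.5) contributes its full rectangle; the 24×29 cube at (15, 8) contributes its full rectangle; Taking the union: the regions partially overlap (shared area 380.75 mm²), so overlapping operands fuse into one piece — 2 connected regions. Overall, the cross-section has 2 separate islands. The nearest boundary edge runs (39.00, 37.00)→(39.00, 8.00); distance from the point to it = 0.50 mm. (Shell/infill is judged within the island containing the point — the largest one.) The point is inside the cross-section, 0.50 mm from the nearest boundary — within the 1.8 mm shell band (3 × 0.6).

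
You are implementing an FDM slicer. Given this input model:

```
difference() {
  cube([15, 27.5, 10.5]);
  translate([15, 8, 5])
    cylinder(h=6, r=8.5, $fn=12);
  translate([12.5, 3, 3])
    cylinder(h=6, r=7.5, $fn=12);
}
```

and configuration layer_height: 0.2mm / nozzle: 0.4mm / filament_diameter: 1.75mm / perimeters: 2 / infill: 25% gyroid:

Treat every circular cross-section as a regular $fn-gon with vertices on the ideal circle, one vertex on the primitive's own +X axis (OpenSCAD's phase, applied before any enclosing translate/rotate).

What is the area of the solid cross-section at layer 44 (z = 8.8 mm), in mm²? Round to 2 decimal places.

283.21 mm²

At z = 8.8 mm: the cube is present — its section is the full 15×27.5 rectangle (area 412.50 mm²); the r=8.5 cylinder at (15, 8) gives a regular 12-gon of circumradius 8.5 (constant along its height) (area = (12/2)·8.500²·sin(360°/12) = 216.75 mm²); the cylinder at (12.5, 3): section is a regular 12-gon, circumradius r=7.5 (area = (12/2)·7.500²·sin(360°/12) = 168.75 mm²); Taking the first minus the rest: starting from the 15×27.5 cube (412.50 mm²), the r=8.5 cylinder at (15, 8) partially overlaps it — only the 107.91 mm² overlap (of its 216.75 mm²) is removed, clipping the outline; the r=7.5 cylinder at (12.5, 3) partially overlaps it — only the 21.38 mm² overlap (of its 168.75 mm²) is removed, clipping the outline — area = 283.21 mm². Overall, the cross-section is a single solid region. Net area = 283.21 mm².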